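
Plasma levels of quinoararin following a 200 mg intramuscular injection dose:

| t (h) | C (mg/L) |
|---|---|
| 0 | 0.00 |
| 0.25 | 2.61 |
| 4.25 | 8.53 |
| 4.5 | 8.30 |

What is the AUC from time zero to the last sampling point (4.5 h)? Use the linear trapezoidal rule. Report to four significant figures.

Trapezoidal AUC_0→4.5:
  [0→0.25]: (0.00+2.61)/2 × 0.25 = 0.32625
  [0.25→4.25]: (2.61+8.53)/2 × 4 = 22.28
  [4.25→4.5]: (8.53+8.30)/2 × 0.25 = 2.10375
  Sum = 24.71 mg/L·h

AUC = 24.71 mg/L·h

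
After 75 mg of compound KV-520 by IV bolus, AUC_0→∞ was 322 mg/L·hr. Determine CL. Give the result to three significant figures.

CL = Dose_iv / AUC_0→∞
   = 75 / 322 = 0.232919 L/hr

CL = 0.233 L/hr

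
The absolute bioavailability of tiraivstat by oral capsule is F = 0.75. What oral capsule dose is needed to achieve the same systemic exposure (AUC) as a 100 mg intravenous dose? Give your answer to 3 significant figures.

D_oral = 133 mg

For equal systemic exposure: F × D_ev = D_iv
D_ev = D_iv / F = 100 / 0.75 = 133.333 mg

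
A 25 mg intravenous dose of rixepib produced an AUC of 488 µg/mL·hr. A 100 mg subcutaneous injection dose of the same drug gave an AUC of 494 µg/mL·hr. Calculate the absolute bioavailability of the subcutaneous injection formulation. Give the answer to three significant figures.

F = (AUC_ev / D_ev) / (AUC_iv / D_iv)
  = (494/100) / (488/25)
  = 4.94 / 19.52 = 0.2531

F = 0.253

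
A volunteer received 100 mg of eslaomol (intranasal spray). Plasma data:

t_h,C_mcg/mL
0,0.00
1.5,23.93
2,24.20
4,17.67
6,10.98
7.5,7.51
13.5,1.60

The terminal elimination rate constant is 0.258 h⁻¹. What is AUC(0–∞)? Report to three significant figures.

Trapezoidal AUC_0→13.5:
  [0→1.5]: (0.00+23.93)/2 × 1.5 = 17.9475
  [1.5→2]: (23.93+24.20)/2 × 0.5 = 12.0325
  [2→4]: (24.20+17.67)/2 × 2 = 41.87
  [4→6]: (17.67+10.98)/2 × 2 = 28.65
  [6→7.5]: (10.98+7.51)/2 × 1.5 = 13.8675
  [7.5→13.5]: (7.51+1.60)/2 × 6 = 27.33
  Sum = 141.6975 mcg/mL·h
Extrapolated tail: C_last / k_e = 1.60 / 0.258 = 6.202
AUC_0→∞ = 141.6975 + 6.202 = 147.8995 mcg/mL·h

AUC = 148 mcg/mL·h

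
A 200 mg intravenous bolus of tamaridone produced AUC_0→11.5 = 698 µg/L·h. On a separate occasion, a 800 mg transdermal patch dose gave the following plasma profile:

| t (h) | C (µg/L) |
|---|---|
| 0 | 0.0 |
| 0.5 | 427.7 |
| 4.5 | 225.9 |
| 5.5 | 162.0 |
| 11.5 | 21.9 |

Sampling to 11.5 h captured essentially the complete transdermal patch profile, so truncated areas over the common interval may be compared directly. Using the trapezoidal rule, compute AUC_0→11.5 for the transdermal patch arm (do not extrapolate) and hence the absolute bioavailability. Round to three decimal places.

Trapezoidal AUC_0→11.5 (transdermal patch):
  [0→0.5]: (0.0+427.7)/2 × 0.5 = 106.925
  [0.5→4.5]: (427.7+225.9)/2 × 4 = 1307.2
  [4.5→5.5]: (225.9+162.0)/2 × 1 = 193.95
  [5.5→11.5]: (162.0+21.9)/2 × 6 = 551.7
  Sum = 2159.775 µg/L·h
F = (AUC_ev/D_ev)/(AUC_iv/D_iv) = (2159.775/800)/(698/200) = 2.69972/3.49 = 0.7736

F = 0.774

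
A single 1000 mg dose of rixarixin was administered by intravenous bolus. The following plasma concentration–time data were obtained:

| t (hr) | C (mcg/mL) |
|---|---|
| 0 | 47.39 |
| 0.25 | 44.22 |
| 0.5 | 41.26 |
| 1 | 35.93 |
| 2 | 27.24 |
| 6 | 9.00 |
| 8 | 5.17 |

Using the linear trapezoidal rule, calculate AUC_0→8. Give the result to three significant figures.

Trapezoidal AUC_0→8:
  [0→0.25]: (47.39+44.22)/2 × 0.25 = 11.45125
  [0.25→0.5]: (44.22+41.26)/2 × 0.25 = 10.685
  [0.5→1]: (41.26+35.93)/2 × 0.5 = 19.2975
  [1→2]: (35.93+27.24)/2 × 1 = 31.585
  [2→6]: (27.24+9.00)/2 × 4 = 72.48
  [6→8]: (9.00+5.17)/2 × 2 = 14.17
  Sum = 159.66875 mcg/mL·hr

AUC = 160 mcg/mL·hr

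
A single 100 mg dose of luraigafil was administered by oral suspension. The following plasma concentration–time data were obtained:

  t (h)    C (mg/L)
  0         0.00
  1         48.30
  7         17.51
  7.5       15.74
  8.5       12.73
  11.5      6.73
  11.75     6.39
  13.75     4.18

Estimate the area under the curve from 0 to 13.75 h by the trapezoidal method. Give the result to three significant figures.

Trapezoidal AUC_0→13.75:
  [0→1]: (0.00+48.30)/2 × 1 = 24.15
  [1→7]: (48.30+17.51)/2 × 6 = 197.43
  [7→7.5]: (17.51+15.74)/2 × 0.5 = 8.3125
  [7.5→8.5]: (15.74+12.73)/2 × 1 = 14.235
  [8.5→11.5]: (12.73+6.73)/2 × 3 = 29.19
  [11.5→11.75]: (6.73+6.39)/2 × 0.25 = 1.64
  [11.75→13.75]: (6.39+4.18)/2 × 2 = 10.57
  Sum = 285.5275 mg/L·h

AUC = 286 mg/L·h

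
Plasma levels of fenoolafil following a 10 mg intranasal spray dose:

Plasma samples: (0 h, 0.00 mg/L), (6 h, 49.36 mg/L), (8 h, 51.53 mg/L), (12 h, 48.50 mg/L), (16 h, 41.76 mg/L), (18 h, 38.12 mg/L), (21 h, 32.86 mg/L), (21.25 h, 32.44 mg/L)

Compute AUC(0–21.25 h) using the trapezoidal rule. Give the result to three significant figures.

Trapezoidal AUC_0→21.25:
  [0→6]: (0.00+49.36)/2 × 6 = 148.08
  [6→8]: (49.36+51.53)/2 × 2 = 100.89
  [8→12]: (51.53+48.50)/2 × 4 = 200.06
  [12→16]: (48.50+41.76)/2 × 4 = 180.52
  [16→18]: (41.76+38.12)/2 × 2 = 79.88
  [18→21]: (38.12+32.86)/2 × 3 = 106.47
  [21→21.25]: (32.86+32.44)/2 × 0.25 = 8.1625
  Sum = 824.0625 mg/L·h

AUC = 824 mg/L·h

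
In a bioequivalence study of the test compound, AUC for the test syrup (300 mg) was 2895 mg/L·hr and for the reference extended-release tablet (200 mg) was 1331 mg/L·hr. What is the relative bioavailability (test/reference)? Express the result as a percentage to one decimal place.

F_rel = 145.0%

F_rel = (AUC_test/D_test) / (AUC_ref/D_ref)
      = (2895/300) / (1331/200)
      = 9.65 / 6.655 = 1.4500 = 145.00%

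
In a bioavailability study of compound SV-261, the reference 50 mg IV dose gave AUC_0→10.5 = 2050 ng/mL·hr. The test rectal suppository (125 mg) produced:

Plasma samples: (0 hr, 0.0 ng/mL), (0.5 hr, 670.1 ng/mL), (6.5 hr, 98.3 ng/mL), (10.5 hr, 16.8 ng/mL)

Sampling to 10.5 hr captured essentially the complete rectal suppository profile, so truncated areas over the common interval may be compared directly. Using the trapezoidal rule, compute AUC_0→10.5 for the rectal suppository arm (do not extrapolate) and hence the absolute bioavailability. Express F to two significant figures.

F = 0.53

Trapezoidal AUC_0→10.5 (rectal suppository):
  [0→0.5]: (0.0+670.1)/2 × 0.5 = 167.525
  [0.5→6.5]: (670.1+98.3)/2 × 6 = 2305.2
  [6.5→10.5]: (98.3+16.8)/2 × 4 = 230.2
  Sum = 2702.925 ng/mL·hr
F = (AUC_ev/D_ev)/(AUC_iv/D_iv) = (2702.925/125)/(2050/50) = 21.6234/41 = 0.5274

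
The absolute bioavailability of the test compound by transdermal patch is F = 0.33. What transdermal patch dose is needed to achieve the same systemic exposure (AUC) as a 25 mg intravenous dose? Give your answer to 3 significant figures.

D_transdermal = 75.8 mg

For equal systemic exposure: F × D_ev = D_iv
D_ev = D_iv / F = 25 / 0.33 = 75.7576 mg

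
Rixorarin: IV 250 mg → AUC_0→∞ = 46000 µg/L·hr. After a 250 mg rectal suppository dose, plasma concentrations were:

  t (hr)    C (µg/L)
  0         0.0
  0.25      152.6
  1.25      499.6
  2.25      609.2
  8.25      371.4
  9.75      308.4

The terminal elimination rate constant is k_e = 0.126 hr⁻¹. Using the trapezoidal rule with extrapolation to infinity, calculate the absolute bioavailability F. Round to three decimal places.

Trapezoidal AUC_0→9.75 (rectal suppository):
  [0→0.25]: (0.0+152.6)/2 × 0.25 = 19.075
  [0.25→1.25]: (152.6+499.6)/2 × 1 = 326.1
  [1.25→2.25]: (499.6+609.2)/2 × 1 = 554.4
  [2.25→8.25]: (609.2+371.4)/2 × 6 = 2941.8
  [8.25→9.75]: (371.4+308.4)/2 × 1.5 = 509.85
  Sum = 4351.225 µg/L·hr
Tail: C_last/k_e = 308.4/0.126 = 2447.619
AUC_0→∞ (rectal suppository) = 4351.225 + 2447.619 = 6798.844 µg/L·hr
F = (AUC_ev/D_ev)/(AUC_iv/D_iv) = (6798.844/250)/(46000/250) = 27.195376/184 = 0.1478

F = 0.148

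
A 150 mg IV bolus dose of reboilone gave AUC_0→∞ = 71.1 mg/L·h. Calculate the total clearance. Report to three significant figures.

CL = Dose_iv / AUC_0→∞
   = 150 / 71.1 = 2.1097 L/h

CL = 2.11 L/h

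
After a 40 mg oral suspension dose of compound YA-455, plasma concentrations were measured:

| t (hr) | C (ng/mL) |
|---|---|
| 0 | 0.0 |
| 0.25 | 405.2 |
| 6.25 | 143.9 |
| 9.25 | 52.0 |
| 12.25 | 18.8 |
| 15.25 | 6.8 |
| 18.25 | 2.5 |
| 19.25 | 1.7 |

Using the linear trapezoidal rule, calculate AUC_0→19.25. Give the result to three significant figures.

AUC = 2150 ng/mL·hr

Trapezoidal AUC_0→19.25:
  [0→0.25]: (0.0+405.2)/2 × 0.25 = 50.65
  [0.25→6.25]: (405.2+143.9)/2 × 6 = 1647.3
  [6.25→9.25]: (143.9+52.0)/2 × 3 = 293.85
  [9.25→12.25]: (52.0+18.8)/2 × 3 = 106.2
  [12.25→15.25]: (18.8+6.8)/2 × 3 = 38.4
  [15.25→18.25]: (6.8+2.5)/2 × 3 = 13.95
  [18.25→19.25]: (2.5+1.7)/2 × 1 = 2.1
  Sum = 2152.45 ng/mL·hr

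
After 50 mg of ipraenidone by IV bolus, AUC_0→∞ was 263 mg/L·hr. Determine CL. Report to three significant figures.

CL = 0.190 L/hr

CL = Dose_iv / AUC_0→∞
   = 50 / 263 = 0.190114 L/hr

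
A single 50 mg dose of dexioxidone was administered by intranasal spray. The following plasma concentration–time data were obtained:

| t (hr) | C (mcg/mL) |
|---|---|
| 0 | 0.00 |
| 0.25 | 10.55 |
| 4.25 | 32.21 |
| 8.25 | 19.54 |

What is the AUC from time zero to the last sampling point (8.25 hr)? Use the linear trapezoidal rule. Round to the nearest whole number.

AUC = 190 mcg/mL·hr

Trapezoidal AUC_0→8.25:
  [0→0.25]: (0.00+10.55)/2 × 0.25 = 1.31875
  [0.25→4.25]: (10.55+32.21)/2 × 4 = 85.52
  [4.25→8.25]: (32.21+19.54)/2 × 4 = 103.5
  Sum = 190.33875 mcg/mL·hr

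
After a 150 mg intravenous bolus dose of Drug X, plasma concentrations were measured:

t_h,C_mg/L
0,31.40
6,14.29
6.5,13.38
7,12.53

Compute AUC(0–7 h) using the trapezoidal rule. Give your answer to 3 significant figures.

AUC = 150 mg/L·h

Trapezoidal AUC_0→7:
  [0→6]: (31.40+14.29)/2 × 6 = 137.07
  [6→6.5]: (14.29+13.38)/2 × 0.5 = 6.9175
  [6.5→7]: (13.38+12.53)/2 × 0.5 = 6.4775
  Sum = 150.465 mg/L·h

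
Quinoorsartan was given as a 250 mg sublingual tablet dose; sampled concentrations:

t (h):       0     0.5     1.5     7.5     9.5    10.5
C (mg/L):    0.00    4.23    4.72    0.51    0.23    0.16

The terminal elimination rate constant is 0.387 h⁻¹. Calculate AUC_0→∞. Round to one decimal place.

Trapezoidal AUC_0→10.5:
  [0→0.5]: (0.00+4.23)/2 × 0.5 = 1.0575
  [0.5→1.5]: (4.23+4.72)/2 × 1 = 4.475
  [1.5→7.5]: (4.72+0.51)/2 × 6 = 15.69
  [7.5→9.5]: (0.51+0.23)/2 × 2 = 0.74
  [9.5→10.5]: (0.23+0.16)/2 × 1 = 0.195
  Sum = 22.1575 mg/L·h
Extrapolated tail: C_last / k_e = 0.16 / 0.387 = 0.413
AUC_0→∞ = 22.1575 + 0.413 = 22.5705 mg/L·h

AUC = 22.6 mg/L·h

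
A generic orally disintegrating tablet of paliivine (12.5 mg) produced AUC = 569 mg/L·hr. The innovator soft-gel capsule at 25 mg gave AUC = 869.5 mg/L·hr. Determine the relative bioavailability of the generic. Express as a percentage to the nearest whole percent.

F_rel = 131%

F_rel = (AUC_test/D_test) / (AUC_ref/D_ref)
      = (569/12.5) / (869.5/25)
      = 45.52 / 34.78 = 1.3088 = 130.88%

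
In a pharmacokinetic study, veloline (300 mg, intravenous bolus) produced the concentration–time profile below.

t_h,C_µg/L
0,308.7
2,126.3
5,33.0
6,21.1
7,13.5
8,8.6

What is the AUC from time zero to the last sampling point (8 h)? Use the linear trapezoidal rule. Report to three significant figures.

AUC = 729 µg/L·h

Trapezoidal AUC_0→8:
  [0→2]: (308.7+126.3)/2 × 2 = 435.0
  [2→5]: (126.3+33.0)/2 × 3 = 238.95
  [5→6]: (33.0+21.1)/2 × 1 = 27.05
  [6→7]: (21.1+13.5)/2 × 1 = 17.3
  [7→8]: (13.5+8.6)/2 × 1 = 11.05
  Sum = 729.35 µg/L·h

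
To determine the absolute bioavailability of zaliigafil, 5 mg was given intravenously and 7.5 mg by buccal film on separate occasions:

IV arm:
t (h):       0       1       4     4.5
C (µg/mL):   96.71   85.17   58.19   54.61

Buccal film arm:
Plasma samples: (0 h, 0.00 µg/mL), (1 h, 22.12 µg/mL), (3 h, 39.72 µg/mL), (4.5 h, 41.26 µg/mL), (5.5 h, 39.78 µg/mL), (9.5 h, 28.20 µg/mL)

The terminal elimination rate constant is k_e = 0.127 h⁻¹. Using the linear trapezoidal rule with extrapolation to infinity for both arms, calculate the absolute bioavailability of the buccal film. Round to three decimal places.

F = 0.464

Trapezoidal AUC_0→4.5 (IV):
  [0→1]: (96.71+85.17)/2 × 1 = 90.94
  [1→4]: (85.17+58.19)/2 × 3 = 215.04
  [4→4.5]: (58.19+54.61)/2 × 0.5 = 28.2
  Sum = 334.18 µg/mL·h
IV tail: 54.61/0.127 = 430.000; AUC_iv,0→∞ = 334.18 + 430.000 = 764.18 µg/mL·h
Trapezoidal AUC_0→9.5 (buccal film):
  [0→1]: (0.00+22.12)/2 × 1 = 11.06
  [1→3]: (22.12+39.72)/2 × 2 = 61.84
  [3→4.5]: (39.72+41.26)/2 × 1.5 = 60.735
  [4.5→5.5]: (41.26+39.78)/2 × 1 = 40.52
  [5.5→9.5]: (39.78+28.20)/2 × 4 = 135.96
  Sum = 310.115 µg/mL·h
buccal film tail: 28.20/0.127 = 222.047; AUC_ev,0→∞ = 310.115 + 222.047 = 532.162 µg/mL·h
F = (AUC_ev/D_ev)/(AUC_iv/D_iv) = (532.162/7.5)/(764.18/5) = 70.9549/152.836 = 0.4643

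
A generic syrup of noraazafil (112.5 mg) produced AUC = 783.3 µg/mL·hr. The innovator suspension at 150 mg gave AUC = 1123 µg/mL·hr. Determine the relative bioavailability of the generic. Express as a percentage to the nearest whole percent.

F_rel = (AUC_test/D_test) / (AUC_ref/D_ref)
      = (783.3/112.5) / (1123/150)
      = 6.96267 / 7.48667 = 0.9300 = 93.00%

F_rel = 93%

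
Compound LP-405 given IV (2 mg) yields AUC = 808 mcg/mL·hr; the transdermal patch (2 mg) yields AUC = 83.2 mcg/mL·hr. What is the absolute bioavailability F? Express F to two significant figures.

F = 0.10

F = (AUC_ev / D_ev) / (AUC_iv / D_iv)
  = (83.2/2) / (808/2)
  = 41.6 / 404 = 0.1030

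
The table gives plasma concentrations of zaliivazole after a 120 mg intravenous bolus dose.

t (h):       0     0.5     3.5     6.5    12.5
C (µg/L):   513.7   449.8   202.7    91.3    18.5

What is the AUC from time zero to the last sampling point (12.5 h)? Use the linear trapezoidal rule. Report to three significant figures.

AUC = 1990 µg/L·h

Trapezoidal AUC_0→12.5:
  [0→0.5]: (513.7+449.8)/2 × 0.5 = 240.875
  [0.5→3.5]: (449.8+202.7)/2 × 3 = 978.75
  [3.5→6.5]: (202.7+91.3)/2 × 3 = 441.0
  [6.5→12.5]: (91.3+18.5)/2 × 6 = 329.4
  Sum = 1990.025 µg/L·h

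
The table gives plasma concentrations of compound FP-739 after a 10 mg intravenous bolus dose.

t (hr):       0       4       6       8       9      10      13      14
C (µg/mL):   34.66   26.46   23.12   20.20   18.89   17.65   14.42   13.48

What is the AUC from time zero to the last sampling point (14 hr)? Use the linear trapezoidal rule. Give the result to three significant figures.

Trapezoidal AUC_0→14:
  [0→4]: (34.66+26.46)/2 × 4 = 122.24
  [4→6]: (26.46+23.12)/2 × 2 = 49.58
  [6→8]: (23.12+20.20)/2 × 2 = 43.32
  [8→9]: (20.20+18.89)/2 × 1 = 19.545
  [9→10]: (18.89+17.65)/2 × 1 = 18.27
  [10→13]: (17.65+14.42)/2 × 3 = 48.105
  [13→14]: (14.42+13.48)/2 × 1 = 13.95
  Sum = 315.01 µg/mL·hr

AUC = 315 µg/mL·hr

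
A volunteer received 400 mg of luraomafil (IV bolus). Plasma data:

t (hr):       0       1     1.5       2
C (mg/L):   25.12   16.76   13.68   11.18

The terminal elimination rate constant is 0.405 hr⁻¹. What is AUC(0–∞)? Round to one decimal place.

AUC = 62.4 mg/L·hr

Trapezoidal AUC_0→2:
  [0→1]: (25.12+16.76)/2 × 1 = 20.94
  [1→1.5]: (16.76+13.68)/2 × 0.5 = 7.61
  [1.5→2]: (13.68+11.18)/2 × 0.5 = 6.215
  Sum = 34.765 mg/L·hr
Extrapolated tail: C_last / k_e = 11.18 / 0.405 = 27.605
AUC_0→∞ = 34.765 + 27.605 = 62.37 mg/L·hr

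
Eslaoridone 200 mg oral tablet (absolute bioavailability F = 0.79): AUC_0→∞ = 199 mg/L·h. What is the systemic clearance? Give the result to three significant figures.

CL = F × Dose / AUC_0→∞
   = 0.79 × 200 / 199 = 0.79397 L/h

CL = 0.794 L/h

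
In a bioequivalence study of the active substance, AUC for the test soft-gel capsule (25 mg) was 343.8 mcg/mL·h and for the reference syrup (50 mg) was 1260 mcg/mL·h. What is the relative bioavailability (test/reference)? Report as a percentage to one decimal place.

F_rel = (AUC_test/D_test) / (AUC_ref/D_ref)
      = (343.8/25) / (1260/50)
      = 13.752 / 25.2 = 0.5457 = 54.57%

F_rel = 54.6%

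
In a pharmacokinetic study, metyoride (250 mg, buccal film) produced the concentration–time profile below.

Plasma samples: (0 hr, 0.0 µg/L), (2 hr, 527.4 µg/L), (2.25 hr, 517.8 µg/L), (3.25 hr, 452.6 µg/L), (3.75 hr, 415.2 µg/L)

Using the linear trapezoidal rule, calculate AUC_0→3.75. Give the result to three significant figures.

Trapezoidal AUC_0→3.75:
  [0→2]: (0.0+527.4)/2 × 2 = 527.4
  [2→2.25]: (527.4+517.8)/2 × 0.25 = 130.65
  [2.25→3.25]: (517.8+452.6)/2 × 1 = 485.2
  [3.25→3.75]: (452.6+415.2)/2 × 0.5 = 216.95
  Sum = 1360.2 µg/L·hr

AUC = 1360 µg/L·hr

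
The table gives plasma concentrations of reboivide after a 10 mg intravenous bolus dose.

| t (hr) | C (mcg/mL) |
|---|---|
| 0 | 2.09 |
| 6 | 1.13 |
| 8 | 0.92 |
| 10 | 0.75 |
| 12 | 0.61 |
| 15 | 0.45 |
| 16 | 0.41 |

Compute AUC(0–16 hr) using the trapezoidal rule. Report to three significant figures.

Trapezoidal AUC_0→16:
  [0→6]: (2.09+1.13)/2 × 6 = 9.66
  [6→8]: (1.13+0.92)/2 × 2 = 2.05
  [8→10]: (0.92+0.75)/2 × 2 = 1.67
  [10→12]: (0.75+0.61)/2 × 2 = 1.36
  [12→15]: (0.61+0.45)/2 × 3 = 1.59
  [15→16]: (0.45+0.41)/2 × 1 = 0.43
  Sum = 16.76 mcg/mL·hr

AUC = 16.8 mcg/mL·hr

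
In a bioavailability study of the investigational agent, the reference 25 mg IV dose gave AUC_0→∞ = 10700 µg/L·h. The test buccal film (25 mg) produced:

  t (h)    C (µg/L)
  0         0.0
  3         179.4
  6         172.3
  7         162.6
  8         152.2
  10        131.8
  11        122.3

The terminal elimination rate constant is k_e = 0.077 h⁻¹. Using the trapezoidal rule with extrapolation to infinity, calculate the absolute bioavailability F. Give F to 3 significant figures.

F = 0.292

Trapezoidal AUC_0→11 (buccal film):
  [0→3]: (0.0+179.4)/2 × 3 = 269.1
  [3→6]: (179.4+172.3)/2 × 3 = 527.55
  [6→7]: (172.3+162.6)/2 × 1 = 167.45
  [7→8]: (162.6+152.2)/2 × 1 = 157.4
  [8→10]: (152.2+131.8)/2 × 2 = 284.0
  [10→11]: (131.8+122.3)/2 × 1 = 127.05
  Sum = 1532.55 µg/L·h
Tail: C_last/k_e = 122.3/0.077 = 1588.312
AUC_0→∞ (buccal film) = 1532.55 + 1588.312 = 3120.862 µg/L·h
F = (AUC_ev/D_ev)/(AUC_iv/D_iv) = (3120.862/25)/(10700/25) = 124.83448/428 = 0.2917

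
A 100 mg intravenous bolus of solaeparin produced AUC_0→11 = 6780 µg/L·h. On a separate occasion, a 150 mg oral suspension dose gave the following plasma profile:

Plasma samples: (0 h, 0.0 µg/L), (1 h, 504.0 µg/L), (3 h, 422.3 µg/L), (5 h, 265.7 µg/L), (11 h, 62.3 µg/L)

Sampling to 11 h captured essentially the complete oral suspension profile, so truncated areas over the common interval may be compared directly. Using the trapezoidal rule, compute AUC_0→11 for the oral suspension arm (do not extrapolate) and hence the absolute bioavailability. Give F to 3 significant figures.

Trapezoidal AUC_0→11 (oral suspension):
  [0→1]: (0.0+504.0)/2 × 1 = 252.0
  [1→3]: (504.0+422.3)/2 × 2 = 926.3
  [3→5]: (422.3+265.7)/2 × 2 = 688.0
  [5→11]: (265.7+62.3)/2 × 6 = 984.0
  Sum = 2850.3 µg/L·h
F = (AUC_ev/D_ev)/(AUC_iv/D_iv) = (2850.3/150)/(6780/100) = 19.002/67.8 = 0.2803

F = 0.280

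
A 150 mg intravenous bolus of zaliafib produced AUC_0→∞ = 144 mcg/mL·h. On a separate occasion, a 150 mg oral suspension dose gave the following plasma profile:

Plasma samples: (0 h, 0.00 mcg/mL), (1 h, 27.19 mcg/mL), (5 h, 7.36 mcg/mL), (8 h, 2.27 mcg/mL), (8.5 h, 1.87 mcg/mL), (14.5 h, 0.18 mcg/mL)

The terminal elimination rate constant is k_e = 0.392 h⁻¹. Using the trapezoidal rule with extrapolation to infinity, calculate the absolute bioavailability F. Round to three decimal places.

F = 0.728

Trapezoidal AUC_0→14.5 (oral suspension):
  [0→1]: (0.00+27.19)/2 × 1 = 13.595
  [1→5]: (27.19+7.36)/2 × 4 = 69.1
  [5→8]: (7.36+2.27)/2 × 3 = 14.445
  [8→8.5]: (2.27+1.87)/2 × 0.5 = 1.035
  [8.5→14.5]: (1.87+0.18)/2 × 6 = 6.15
  Sum = 104.325 mcg/mL·h
Tail: C_last/k_e = 0.18/0.392 = 0.459
AUC_0→∞ (oral suspension) = 104.325 + 0.459 = 104.784 mcg/mL·h
F = (AUC_ev/D_ev)/(AUC_iv/D_iv) = (104.784/150)/(144/150) = 0.69856/0.96 = 0.7277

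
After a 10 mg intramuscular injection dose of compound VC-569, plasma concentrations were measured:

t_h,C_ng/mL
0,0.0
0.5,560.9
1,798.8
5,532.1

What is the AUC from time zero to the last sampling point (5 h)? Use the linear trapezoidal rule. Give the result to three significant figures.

Trapezoidal AUC_0→5:
  [0→0.5]: (0.0+560.9)/2 × 0.5 = 140.225
  [0.5→1]: (560.9+798.8)/2 × 0.5 = 339.925
  [1→5]: (798.8+532.1)/2 × 4 = 2661.8
  Sum = 3141.95 ng/mL·h

AUC = 3140 ng/mL·h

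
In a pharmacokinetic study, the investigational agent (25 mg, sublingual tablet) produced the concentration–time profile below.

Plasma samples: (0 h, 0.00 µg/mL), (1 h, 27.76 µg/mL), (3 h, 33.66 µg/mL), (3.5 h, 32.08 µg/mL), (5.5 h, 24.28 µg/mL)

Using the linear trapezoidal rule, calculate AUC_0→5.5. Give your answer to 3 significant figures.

AUC = 148 µg/mL·h

Trapezoidal AUC_0→5.5:
  [0→1]: (0.00+27.76)/2 × 1 = 13.88
  [1→3]: (27.76+33.66)/2 × 2 = 61.42
  [3→3.5]: (33.66+32.08)/2 × 0.5 = 16.435
  [3.5→5.5]: (32.08+24.28)/2 × 2 = 56.36
  Sum = 148.095 µg/mL·h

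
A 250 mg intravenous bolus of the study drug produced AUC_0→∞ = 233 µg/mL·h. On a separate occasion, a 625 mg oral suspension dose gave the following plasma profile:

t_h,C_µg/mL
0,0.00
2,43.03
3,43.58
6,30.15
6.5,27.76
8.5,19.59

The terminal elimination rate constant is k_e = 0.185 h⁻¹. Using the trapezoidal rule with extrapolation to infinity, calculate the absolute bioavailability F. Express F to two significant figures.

F = 0.63

Trapezoidal AUC_0→8.5 (oral suspension):
  [0→2]: (0.00+43.03)/2 × 2 = 43.03
  [2→3]: (43.03+43.58)/2 × 1 = 43.305
  [3→6]: (43.58+30.15)/2 × 3 = 110.595
  [6→6.5]: (30.15+27.76)/2 × 0.5 = 14.4775
  [6.5→8.5]: (27.76+19.59)/2 × 2 = 47.35
  Sum = 258.7575 µg/mL·h
Tail: C_last/k_e = 19.59/0.185 = 105.892
AUC_0→∞ (oral suspension) = 258.7575 + 105.892 = 364.6495 µg/mL·h
F = (AUC_ev/D_ev)/(AUC_iv/D_iv) = (364.6495/625)/(233/250) = 0.5834392/0.932 = 0.6260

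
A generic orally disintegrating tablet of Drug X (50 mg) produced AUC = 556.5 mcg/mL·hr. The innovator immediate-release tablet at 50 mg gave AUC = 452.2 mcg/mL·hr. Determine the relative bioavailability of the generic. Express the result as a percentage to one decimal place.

F_rel = 123.1%

F_rel = (AUC_test/D_test) / (AUC_ref/D_ref)
      = (556.5/50) / (452.2/50)
      = 11.13 / 9.044 = 1.2307 = 123.07%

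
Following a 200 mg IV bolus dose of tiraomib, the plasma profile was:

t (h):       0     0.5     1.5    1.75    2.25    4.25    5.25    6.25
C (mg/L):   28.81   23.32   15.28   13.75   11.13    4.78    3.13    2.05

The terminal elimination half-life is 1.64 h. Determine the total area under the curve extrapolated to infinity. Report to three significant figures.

Trapezoidal AUC_0→6.25:
  [0→0.5]: (28.81+23.32)/2 × 0.5 = 13.0325
  [0.5→1.5]: (23.32+15.28)/2 × 1 = 19.3
  [1.5→1.75]: (15.28+13.75)/2 × 0.25 = 3.62875
  [1.75→2.25]: (13.75+11.13)/2 × 0.5 = 6.22
  [2.25→4.25]: (11.13+4.78)/2 × 2 = 15.91
  [4.25→5.25]: (4.78+3.13)/2 × 1 = 3.955
  [5.25→6.25]: (3.13+2.05)/2 × 1 = 2.59
  Sum = 64.63625 mg/L·h
k_e = ln2 / t½ = 0.693147 / 1.64 = 0.4227 h^-1
Extrapolated tail: C_last / k_e = 2.05 / 0.4227 = 4.850
AUC_0→∞ = 64.63625 + 4.850 = 69.48625 mg/L·h

AUC = 69.5 mg/L·h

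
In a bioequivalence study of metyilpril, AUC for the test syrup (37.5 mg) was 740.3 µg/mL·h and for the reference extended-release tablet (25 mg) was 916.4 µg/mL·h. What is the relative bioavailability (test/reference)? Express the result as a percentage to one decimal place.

F_rel = (AUC_test/D_test) / (AUC_ref/D_ref)
      = (740.3/37.5) / (916.4/25)
      = 19.7413 / 36.656 = 0.5386 = 53.86%

F_rel = 53.9%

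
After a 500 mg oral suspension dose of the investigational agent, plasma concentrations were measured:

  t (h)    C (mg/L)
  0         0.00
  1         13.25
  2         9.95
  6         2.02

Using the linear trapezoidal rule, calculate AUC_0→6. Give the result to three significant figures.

AUC = 42.2 mg/L·h

Trapezoidal AUC_0→6:
  [0→1]: (0.00+13.25)/2 × 1 = 6.625
  [1→2]: (13.25+9.95)/2 × 1 = 11.6
  [2→6]: (9.95+2.02)/2 × 4 = 23.94
  Sum = 42.165 mg/L·h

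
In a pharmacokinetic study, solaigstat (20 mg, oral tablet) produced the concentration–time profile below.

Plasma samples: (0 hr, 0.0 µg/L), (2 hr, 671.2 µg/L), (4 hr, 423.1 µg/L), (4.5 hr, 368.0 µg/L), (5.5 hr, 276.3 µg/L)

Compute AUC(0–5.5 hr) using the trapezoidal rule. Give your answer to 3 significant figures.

Trapezoidal AUC_0→5.5:
  [0→2]: (0.0+671.2)/2 × 2 = 671.2
  [2→4]: (671.2+423.1)/2 × 2 = 1094.3
  [4→4.5]: (423.1+368.0)/2 × 0.5 = 197.775
  [4.5→5.5]: (368.0+276.3)/2 × 1 = 322.15
  Sum = 2285.425 µg/L·hr

AUC = 2290 µg/L·hr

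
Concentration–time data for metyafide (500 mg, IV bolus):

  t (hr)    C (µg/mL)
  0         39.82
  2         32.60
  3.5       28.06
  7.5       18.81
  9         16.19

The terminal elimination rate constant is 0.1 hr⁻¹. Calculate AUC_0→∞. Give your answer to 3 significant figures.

Trapezoidal AUC_0→9:
  [0→2]: (39.82+32.60)/2 × 2 = 72.42
  [2→3.5]: (32.60+28.06)/2 × 1.5 = 45.495
  [3.5→7.5]: (28.06+18.81)/2 × 4 = 93.74
  [7.5→9]: (18.81+16.19)/2 × 1.5 = 26.25
  Sum = 237.905 µg/mL·hr
Extrapolated tail: C_last / k_e = 16.19 / 0.1 = 161.900
AUC_0→∞ = 237.905 + 161.900 = 399.805 µg/mL·hr

AUC = 400 µg/mL·hr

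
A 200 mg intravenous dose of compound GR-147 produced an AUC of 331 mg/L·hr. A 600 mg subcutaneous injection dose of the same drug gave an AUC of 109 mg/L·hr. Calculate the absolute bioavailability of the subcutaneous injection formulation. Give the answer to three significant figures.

F = (AUC_ev / D_ev) / (AUC_iv / D_iv)
  = (109/600) / (331/200)
  = 0.181667 / 1.655 = 0.1098

F = 0.110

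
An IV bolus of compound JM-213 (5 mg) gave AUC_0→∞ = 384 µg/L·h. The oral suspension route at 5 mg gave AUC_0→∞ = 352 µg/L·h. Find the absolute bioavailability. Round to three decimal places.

F = 0.917

F = (AUC_ev / D_ev) / (AUC_iv / D_iv)
  = (352/5) / (384/5)
  = 70.4 / 76.8 = 0.9167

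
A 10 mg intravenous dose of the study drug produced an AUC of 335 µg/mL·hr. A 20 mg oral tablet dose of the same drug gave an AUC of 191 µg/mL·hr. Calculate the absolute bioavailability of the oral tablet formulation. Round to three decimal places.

F = (AUC_ev / D_ev) / (AUC_iv / D_iv)
  = (191/20) / (335/10)
  = 9.55 / 33.5 = 0.2851

F = 0.285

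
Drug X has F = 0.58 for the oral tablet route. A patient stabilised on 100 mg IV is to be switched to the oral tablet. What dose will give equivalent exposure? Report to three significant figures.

D_oral = 172 mg

For equal systemic exposure: F × D_ev = D_iv
D_ev = D_iv / F = 100 / 0.58 = 172.414 mg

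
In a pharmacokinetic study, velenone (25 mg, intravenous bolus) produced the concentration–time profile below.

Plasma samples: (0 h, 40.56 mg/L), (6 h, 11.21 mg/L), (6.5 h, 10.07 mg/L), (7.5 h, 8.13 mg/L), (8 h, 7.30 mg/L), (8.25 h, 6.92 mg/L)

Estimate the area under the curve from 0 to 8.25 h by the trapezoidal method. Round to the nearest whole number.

AUC = 175 mg/L·h

Trapezoidal AUC_0→8.25:
  [0→6]: (40.56+11.21)/2 × 6 = 155.31
  [6→6.5]: (11.21+10.07)/2 × 0.5 = 5.32
  [6.5→7.5]: (10.07+8.13)/2 × 1 = 9.1
  [7.5→8]: (8.13+7.30)/2 × 0.5 = 3.8575
  [8→8.25]: (7.30+6.92)/2 × 0.25 = 1.7775
  Sum = 175.365 mg/L·h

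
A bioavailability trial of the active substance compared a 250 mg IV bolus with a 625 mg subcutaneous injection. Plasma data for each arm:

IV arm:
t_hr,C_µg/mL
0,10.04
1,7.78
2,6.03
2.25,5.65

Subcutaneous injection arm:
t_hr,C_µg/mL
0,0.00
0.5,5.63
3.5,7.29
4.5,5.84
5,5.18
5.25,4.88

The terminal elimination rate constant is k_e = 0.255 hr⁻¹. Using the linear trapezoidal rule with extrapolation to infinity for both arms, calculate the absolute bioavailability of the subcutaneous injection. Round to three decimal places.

Trapezoidal AUC_0→2.25 (IV):
  [0→1]: (10.04+7.78)/2 × 1 = 8.91
  [1→2]: (7.78+6.03)/2 × 1 = 6.905
  [2→2.25]: (6.03+5.65)/2 × 0.25 = 1.46
  Sum = 17.275 µg/mL·hr
IV tail: 5.65/0.255 = 22.157; AUC_iv,0→∞ = 17.275 + 22.157 = 39.432 µg/mL·hr
Trapezoidal AUC_0→5.25 (subcutaneous injection):
  [0→0.5]: (0.00+5.63)/2 × 0.5 = 1.4075
  [0.5→3.5]: (5.63+7.29)/2 × 3 = 19.38
  [3.5→4.5]: (7.29+5.84)/2 × 1 = 6.565
  [4.5→5]: (5.84+5.18)/2 × 0.5 = 2.755
  [5→5.25]: (5.18+4.88)/2 × 0.25 = 1.2575
  Sum = 31.365 µg/mL·hr
subcutaneous injection tail: 4.88/0.255 = 19.137; AUC_ev,0→∞ = 31.365 + 19.137 = 50.502 µg/mL·hr
F = (AUC_ev/D_ev)/(AUC_iv/D_iv) = (50.502/625)/(39.432/250) = 0.0808032/0.157728 = 0.5123

F = 0.512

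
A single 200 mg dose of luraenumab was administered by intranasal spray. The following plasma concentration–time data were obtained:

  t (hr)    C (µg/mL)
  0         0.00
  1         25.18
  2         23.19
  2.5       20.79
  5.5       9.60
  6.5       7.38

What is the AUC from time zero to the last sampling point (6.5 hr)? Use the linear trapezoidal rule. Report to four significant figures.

Trapezoidal AUC_0→6.5:
  [0→1]: (0.00+25.18)/2 × 1 = 12.59
  [1→2]: (25.18+23.19)/2 × 1 = 24.185
  [2→2.5]: (23.19+20.79)/2 × 0.5 = 10.995
  [2.5→5.5]: (20.79+9.60)/2 × 3 = 45.585
  [5.5→6.5]: (9.60+7.38)/2 × 1 = 8.49
  Sum = 101.845 µg/mL·hr

AUC = 101.8 µg/mL·hr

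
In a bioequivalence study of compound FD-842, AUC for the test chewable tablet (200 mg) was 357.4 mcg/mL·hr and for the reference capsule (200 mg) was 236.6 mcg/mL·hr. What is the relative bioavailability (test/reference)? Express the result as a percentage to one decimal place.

F_rel = (AUC_test/D_test) / (AUC_ref/D_ref)
      = (357.4/200) / (236.6/200)
      = 1.787 / 1.183 = 1.5106 = 151.06%

F_rel = 151.1%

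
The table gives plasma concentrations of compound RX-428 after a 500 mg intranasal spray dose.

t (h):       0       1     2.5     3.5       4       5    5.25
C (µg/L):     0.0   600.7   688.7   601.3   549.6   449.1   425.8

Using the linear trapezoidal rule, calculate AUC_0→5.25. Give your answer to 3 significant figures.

Trapezoidal AUC_0→5.25:
  [0→1]: (0.0+600.7)/2 × 1 = 300.35
  [1→2.5]: (600.7+688.7)/2 × 1.5 = 967.05
  [2.5→3.5]: (688.7+601.3)/2 × 1 = 645.0
  [3.5→4]: (601.3+549.6)/2 × 0.5 = 287.725
  [4→5]: (549.6+449.1)/2 × 1 = 499.35
  [5→5.25]: (449.1+425.8)/2 × 0.25 = 109.3625
  Sum = 2808.8375 µg/L·h

AUC = 2810 µg/L·h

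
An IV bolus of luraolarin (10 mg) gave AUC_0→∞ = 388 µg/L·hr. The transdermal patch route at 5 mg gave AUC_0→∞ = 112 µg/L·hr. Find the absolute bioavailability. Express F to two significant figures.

F = 0.58

F = (AUC_ev / D_ev) / (AUC_iv / D_iv)
  = (112/5) / (388/10)
  = 22.4 / 38.8 = 0.5773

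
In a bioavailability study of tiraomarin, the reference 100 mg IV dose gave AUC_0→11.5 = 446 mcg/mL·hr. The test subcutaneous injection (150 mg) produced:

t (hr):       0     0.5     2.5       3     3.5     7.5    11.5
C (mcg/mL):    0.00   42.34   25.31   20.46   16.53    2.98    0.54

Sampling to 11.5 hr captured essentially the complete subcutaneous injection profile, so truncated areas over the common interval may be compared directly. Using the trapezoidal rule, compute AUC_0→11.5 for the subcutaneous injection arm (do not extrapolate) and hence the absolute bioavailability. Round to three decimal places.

F = 0.217

Trapezoidal AUC_0→11.5 (subcutaneous injection):
  [0→0.5]: (0.00+42.34)/2 × 0.5 = 10.585
  [0.5→2.5]: (42.34+25.31)/2 × 2 = 67.65
  [2.5→3]: (25.31+20.46)/2 × 0.5 = 11.4425
  [3→3.5]: (20.46+16.53)/2 × 0.5 = 9.2475
  [3.5→7.5]: (16.53+2.98)/2 × 4 = 39.02
  [7.5→11.5]: (2.98+0.54)/2 × 4 = 7.04
  Sum = 144.985 mcg/mL·hr
F = (AUC_ev/D_ev)/(AUC_iv/D_iv) = (144.985/150)/(446/100) = 0.966567/4.46 = 0.2167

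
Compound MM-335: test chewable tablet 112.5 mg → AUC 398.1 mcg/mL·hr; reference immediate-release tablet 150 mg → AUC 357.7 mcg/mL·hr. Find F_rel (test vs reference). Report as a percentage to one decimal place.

F_rel = (AUC_test/D_test) / (AUC_ref/D_ref)
      = (398.1/112.5) / (357.7/150)
      = 3.53867 / 2.38467 = 1.4839 = 148.39%

F_rel = 148.4%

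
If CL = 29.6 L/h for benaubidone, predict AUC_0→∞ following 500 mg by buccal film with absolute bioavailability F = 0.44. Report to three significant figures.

AUC = 7.43 mg/L·h

AUC_0→∞ = F × Dose / CL
        = 0.44 × 500 / 29.6 = 7.43243 mg/L·h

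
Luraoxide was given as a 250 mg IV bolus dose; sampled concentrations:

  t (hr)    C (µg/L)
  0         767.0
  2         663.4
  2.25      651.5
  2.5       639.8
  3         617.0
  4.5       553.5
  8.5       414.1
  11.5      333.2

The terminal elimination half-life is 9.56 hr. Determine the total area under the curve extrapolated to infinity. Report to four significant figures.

Trapezoidal AUC_0→11.5:
  [0→2]: (767.0+663.4)/2 × 2 = 1430.4
  [2→2.25]: (663.4+651.5)/2 × 0.25 = 164.3625
  [2.25→2.5]: (651.5+639.8)/2 × 0.25 = 161.4125
  [2.5→3]: (639.8+617.0)/2 × 0.5 = 314.2
  [3→4.5]: (617.0+553.5)/2 × 1.5 = 877.875
  [4.5→8.5]: (553.5+414.1)/2 × 4 = 1935.2
  [8.5→11.5]: (414.1+333.2)/2 × 3 = 1120.95
  Sum = 6004.4 µg/L·hr
k_e = ln2 / t½ = 0.693147 / 9.56 = 0.0725 hr^-1
Extrapolated tail: C_last / k_e = 333.2 / 0.0725 = 4595.862
AUC_0→∞ = 6004.4 + 4595.862 = 10600.262 µg/L·hr

AUC = 10600 µg/L·hr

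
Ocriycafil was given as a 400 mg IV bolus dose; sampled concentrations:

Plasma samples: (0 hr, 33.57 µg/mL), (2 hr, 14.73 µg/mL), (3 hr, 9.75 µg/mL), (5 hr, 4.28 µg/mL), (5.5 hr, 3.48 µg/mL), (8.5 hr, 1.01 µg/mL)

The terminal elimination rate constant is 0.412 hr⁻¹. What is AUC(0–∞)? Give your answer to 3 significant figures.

AUC = 85.7 µg/mL·hr

Trapezoidal AUC_0→8.5:
  [0→2]: (33.57+14.73)/2 × 2 = 48.3
  [2→3]: (14.73+9.75)/2 × 1 = 12.24
  [3→5]: (9.75+4.28)/2 × 2 = 14.03
  [5→5.5]: (4.28+3.48)/2 × 0.5 = 1.94
  [5.5→8.5]: (3.48+1.01)/2 × 3 = 6.735
  Sum = 83.245 µg/mL·hr
Extrapolated tail: C_last / k_e = 1.01 / 0.412 = 2.451
AUC_0→∞ = 83.245 + 2.451 = 85.696 µg/mL·hr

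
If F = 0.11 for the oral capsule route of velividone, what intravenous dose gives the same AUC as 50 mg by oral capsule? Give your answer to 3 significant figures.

Systemic exposure from an extravascular dose = F × D_ev, so the equivalent IV dose is F × D_ev.
D_iv = F × D_ev = 0.11 × 50 = 5.5 mg

D_iv = 5.50 mg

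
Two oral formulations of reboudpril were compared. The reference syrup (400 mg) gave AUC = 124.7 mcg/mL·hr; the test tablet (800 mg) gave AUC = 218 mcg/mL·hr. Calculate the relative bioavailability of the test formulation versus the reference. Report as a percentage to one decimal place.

F_rel = 87.4%

F_rel = (AUC_test/D_test) / (AUC_ref/D_ref)
      = (218/800) / (124.7/400)
      = 0.2725 / 0.31175 = 0.8741 = 87.41%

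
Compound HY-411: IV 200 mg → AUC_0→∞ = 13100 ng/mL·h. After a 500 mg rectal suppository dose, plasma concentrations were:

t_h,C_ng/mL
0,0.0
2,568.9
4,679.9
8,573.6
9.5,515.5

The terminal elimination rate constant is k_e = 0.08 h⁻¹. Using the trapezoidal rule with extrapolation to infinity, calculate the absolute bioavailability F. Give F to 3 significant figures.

Trapezoidal AUC_0→9.5 (rectal suppository):
  [0→2]: (0.0+568.9)/2 × 2 = 568.9
  [2→4]: (568.9+679.9)/2 × 2 = 1248.8
  [4→8]: (679.9+573.6)/2 × 4 = 2507.0
  [8→9.5]: (573.6+515.5)/2 × 1.5 = 816.825
  Sum = 5141.525 ng/mL·h
Tail: C_last/k_e = 515.5/0.08 = 6443.750
AUC_0→∞ (rectal suppository) = 5141.525 + 6443.750 = 11585.275 ng/mL·h
F = (AUC_ev/D_ev)/(AUC_iv/D_iv) = (11585.275/500)/(13100/200) = 23.17055/65.5 = 0.3537

F = 0.354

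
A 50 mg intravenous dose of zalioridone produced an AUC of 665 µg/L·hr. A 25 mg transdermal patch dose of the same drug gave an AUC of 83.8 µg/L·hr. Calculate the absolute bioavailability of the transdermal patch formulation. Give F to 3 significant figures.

F = (AUC_ev / D_ev) / (AUC_iv / D_iv)
  = (83.8/25) / (665/50)
  = 3.352 / 13.3 = 0.2520

F = 0.252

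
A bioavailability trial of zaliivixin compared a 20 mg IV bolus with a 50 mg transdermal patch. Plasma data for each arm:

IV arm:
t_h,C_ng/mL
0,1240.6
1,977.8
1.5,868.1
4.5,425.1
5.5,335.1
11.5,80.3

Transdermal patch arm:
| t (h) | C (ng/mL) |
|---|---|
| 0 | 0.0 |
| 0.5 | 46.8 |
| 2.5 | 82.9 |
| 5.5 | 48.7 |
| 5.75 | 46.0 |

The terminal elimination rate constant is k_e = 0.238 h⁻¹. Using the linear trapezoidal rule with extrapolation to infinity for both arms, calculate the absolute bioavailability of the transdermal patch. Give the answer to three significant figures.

F = 0.0397

Trapezoidal AUC_0→11.5 (IV):
  [0→1]: (1240.6+977.8)/2 × 1 = 1109.2
  [1→1.5]: (977.8+868.1)/2 × 0.5 = 461.475
  [1.5→4.5]: (868.1+425.1)/2 × 3 = 1939.8
  [4.5→5.5]: (425.1+335.1)/2 × 1 = 380.1
  [5.5→11.5]: (335.1+80.3)/2 × 6 = 1246.2
  Sum = 5136.775 ng/mL·h
IV tail: 80.3/0.238 = 337.395; AUC_iv,0→∞ = 5136.775 + 337.395 = 5474.17 ng/mL·h
Trapezoidal AUC_0→5.75 (transdermal patch):
  [0→0.5]: (0.0+46.8)/2 × 0.5 = 11.7
  [0.5→2.5]: (46.8+82.9)/2 × 2 = 129.7
  [2.5→5.5]: (82.9+48.7)/2 × 3 = 197.4
  [5.5→5.75]: (48.7+46.0)/2 × 0.25 = 11.8375
  Sum = 350.6375 ng/mL·h
transdermal patch tail: 46.0/0.238 = 193.277; AUC_ev,0→∞ = 350.6375 + 193.277 = 543.9145 ng/mL·h
F = (AUC_ev/D_ev)/(AUC_iv/D_iv) = (543.9145/50)/(5474.17/20) = 10.87829/273.7085 = 0.0397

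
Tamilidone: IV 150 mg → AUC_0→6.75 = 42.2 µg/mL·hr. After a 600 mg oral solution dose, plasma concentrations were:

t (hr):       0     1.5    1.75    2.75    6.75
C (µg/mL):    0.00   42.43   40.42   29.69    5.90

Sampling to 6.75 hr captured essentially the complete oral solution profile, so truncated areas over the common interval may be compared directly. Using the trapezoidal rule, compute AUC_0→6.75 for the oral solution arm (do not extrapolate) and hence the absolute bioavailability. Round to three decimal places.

Trapezoidal AUC_0→6.75 (oral solution):
  [0→1.5]: (0.00+42.43)/2 × 1.5 = 31.8225
  [1.5→1.75]: (42.43+40.42)/2 × 0.25 = 10.35625
  [1.75→2.75]: (40.42+29.69)/2 × 1 = 35.055
  [2.75→6.75]: (29.69+5.90)/2 × 4 = 71.18
  Sum = 148.41375 µg/mL·hr
F = (AUC_ev/D_ev)/(AUC_iv/D_iv) = (148.41375/600)/(42.2/150) = 0.24735625/0.281333 = 0.8792

F = 0.879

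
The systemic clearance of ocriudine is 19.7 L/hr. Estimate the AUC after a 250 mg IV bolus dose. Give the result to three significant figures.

AUC = 12.7 mg/L·hr

AUC_0→∞ = Dose_iv / CL
        = 250 / 19.7 = 12.6904 mg/L·hr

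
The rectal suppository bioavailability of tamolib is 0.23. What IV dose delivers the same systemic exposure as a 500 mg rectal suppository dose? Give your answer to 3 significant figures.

D_iv = 115 mg

Systemic exposure from an extravascular dose = F × D_ev, so the equivalent IV dose is F × D_ev.
D_iv = F × D_ev = 0.23 × 500 = 115 mg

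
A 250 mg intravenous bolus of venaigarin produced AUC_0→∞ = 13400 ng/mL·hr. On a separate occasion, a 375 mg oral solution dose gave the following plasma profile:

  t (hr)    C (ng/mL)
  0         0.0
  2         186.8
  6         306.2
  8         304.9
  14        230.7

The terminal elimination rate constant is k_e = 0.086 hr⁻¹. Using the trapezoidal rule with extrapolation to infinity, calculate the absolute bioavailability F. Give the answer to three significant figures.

Trapezoidal AUC_0→14 (oral solution):
  [0→2]: (0.0+186.8)/2 × 2 = 186.8
  [2→6]: (186.8+306.2)/2 × 4 = 986.0
  [6→8]: (306.2+304.9)/2 × 2 = 611.1
  [8→14]: (304.9+230.7)/2 × 6 = 1606.8
  Sum = 3390.7 ng/mL·hr
Tail: C_last/k_e = 230.7/0.086 = 2682.558
AUC_0→∞ (oral solution) = 3390.7 + 2682.558 = 6073.258 ng/mL·hr
F = (AUC_ev/D_ev)/(AUC_iv/D_iv) = (6073.258/375)/(13400/250) = 16.1954/53.6 = 0.3022

F = 0.302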